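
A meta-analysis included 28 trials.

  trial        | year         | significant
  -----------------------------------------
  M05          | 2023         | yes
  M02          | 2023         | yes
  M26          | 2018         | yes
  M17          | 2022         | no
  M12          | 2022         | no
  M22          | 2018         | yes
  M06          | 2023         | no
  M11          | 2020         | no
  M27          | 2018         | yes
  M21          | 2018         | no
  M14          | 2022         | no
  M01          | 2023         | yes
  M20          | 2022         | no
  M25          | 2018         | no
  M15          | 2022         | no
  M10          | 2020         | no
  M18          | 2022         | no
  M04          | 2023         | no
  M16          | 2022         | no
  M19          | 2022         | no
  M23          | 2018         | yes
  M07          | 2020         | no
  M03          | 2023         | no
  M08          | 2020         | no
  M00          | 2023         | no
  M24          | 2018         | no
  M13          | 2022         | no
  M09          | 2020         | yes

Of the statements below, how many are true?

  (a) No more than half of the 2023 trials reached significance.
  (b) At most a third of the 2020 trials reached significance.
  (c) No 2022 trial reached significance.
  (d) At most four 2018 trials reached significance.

(a) 2023: |A| = 7, |A ∩ B| = 3; needs |A ∩ B| ≤ |A ∖ B| — true.
(b) 2020: |A| = 5, |A ∩ B| = 1; needs |A ∩ B| / |A| ≤ 1/3 — true.
(c) 2022: |A| = 9, |A ∩ B| = 0; needs A ∩ B = ∅ (|A ∩ B| = 0) — true.
(d) 2018: |A| = 7, |A ∩ B| = 4; needs |A ∩ B| ≤ 4 — true.

4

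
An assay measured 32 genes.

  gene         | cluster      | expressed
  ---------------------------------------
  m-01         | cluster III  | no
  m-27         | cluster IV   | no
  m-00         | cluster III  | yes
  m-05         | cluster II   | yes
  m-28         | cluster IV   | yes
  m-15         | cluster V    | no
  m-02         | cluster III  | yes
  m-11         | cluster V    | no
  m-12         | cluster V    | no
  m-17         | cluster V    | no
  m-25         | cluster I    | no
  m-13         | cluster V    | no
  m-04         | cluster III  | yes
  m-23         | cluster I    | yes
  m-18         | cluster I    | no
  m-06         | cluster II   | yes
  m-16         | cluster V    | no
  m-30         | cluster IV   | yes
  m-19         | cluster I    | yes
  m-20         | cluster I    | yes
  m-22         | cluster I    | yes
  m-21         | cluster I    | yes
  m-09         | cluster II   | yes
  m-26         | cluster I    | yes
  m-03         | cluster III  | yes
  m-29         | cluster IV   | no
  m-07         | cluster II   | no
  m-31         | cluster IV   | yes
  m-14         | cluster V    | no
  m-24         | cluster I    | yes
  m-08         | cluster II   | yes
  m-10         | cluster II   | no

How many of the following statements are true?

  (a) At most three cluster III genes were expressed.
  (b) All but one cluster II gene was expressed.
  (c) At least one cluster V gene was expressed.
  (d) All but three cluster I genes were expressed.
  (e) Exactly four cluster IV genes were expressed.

0

(a) cluster III: |A| = 5, |A ∩ B| = 4; needs |A ∩ B| ≤ 3 — false.
(b) cluster II: |A| = 6, |A ∩ B| = 4; needs |A ∖ B| = 1 — false.
(c) cluster V: |A| = 7, |A ∩ B| = 0; needs A ∩ B ≠ ∅ (|A ∩ B| ≥ 1) — false.
(d) cluster I: |A| = 9, |A ∩ B| = 7; needs |A ∖ B| = 3 — false.
(e) cluster IV: |A| = 5, |A ∩ B| = 3; needs |A ∩ B| = 4 — false.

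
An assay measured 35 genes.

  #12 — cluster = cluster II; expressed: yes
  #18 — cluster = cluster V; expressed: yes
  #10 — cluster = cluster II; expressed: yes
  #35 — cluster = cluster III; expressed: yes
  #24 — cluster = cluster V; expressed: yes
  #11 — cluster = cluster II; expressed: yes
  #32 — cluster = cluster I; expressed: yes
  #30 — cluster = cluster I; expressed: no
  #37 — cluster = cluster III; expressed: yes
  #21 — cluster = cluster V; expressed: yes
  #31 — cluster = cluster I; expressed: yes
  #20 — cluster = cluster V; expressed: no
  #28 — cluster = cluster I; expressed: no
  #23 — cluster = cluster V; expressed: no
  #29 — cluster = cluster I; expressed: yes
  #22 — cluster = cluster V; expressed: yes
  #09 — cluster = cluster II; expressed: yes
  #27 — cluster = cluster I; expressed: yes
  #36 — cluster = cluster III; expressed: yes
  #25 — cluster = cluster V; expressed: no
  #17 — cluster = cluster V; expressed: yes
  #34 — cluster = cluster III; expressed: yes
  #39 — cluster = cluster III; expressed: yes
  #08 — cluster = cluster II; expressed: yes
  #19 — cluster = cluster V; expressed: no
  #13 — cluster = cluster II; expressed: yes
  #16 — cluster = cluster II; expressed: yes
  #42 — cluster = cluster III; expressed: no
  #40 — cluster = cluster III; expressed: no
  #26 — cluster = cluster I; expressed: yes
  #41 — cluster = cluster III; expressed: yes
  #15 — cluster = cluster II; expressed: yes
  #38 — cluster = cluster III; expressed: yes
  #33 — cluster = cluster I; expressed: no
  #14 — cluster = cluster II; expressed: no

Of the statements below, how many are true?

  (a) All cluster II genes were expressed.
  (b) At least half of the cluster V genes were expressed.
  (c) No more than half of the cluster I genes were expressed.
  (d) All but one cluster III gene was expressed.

1

(a) cluster II: |A| = 9, |A ∩ B| = 8; needs A ⊆ B, i.e. every element of A is in B (|A ∖ B| = 0) — false.
(b) cluster V: |A| = 9, |A ∩ B| = 5; needs |A ∩ B| ≥ |A ∖ B| — true.
(c) cluster I: |A| = 8, |A ∩ B| = 5; needs |A ∩ B| ≤ |A ∖ B| — false.
(d) cluster III: |A| = 9, |A ∩ B| = 7; needs |A ∖ B| = 1 — false.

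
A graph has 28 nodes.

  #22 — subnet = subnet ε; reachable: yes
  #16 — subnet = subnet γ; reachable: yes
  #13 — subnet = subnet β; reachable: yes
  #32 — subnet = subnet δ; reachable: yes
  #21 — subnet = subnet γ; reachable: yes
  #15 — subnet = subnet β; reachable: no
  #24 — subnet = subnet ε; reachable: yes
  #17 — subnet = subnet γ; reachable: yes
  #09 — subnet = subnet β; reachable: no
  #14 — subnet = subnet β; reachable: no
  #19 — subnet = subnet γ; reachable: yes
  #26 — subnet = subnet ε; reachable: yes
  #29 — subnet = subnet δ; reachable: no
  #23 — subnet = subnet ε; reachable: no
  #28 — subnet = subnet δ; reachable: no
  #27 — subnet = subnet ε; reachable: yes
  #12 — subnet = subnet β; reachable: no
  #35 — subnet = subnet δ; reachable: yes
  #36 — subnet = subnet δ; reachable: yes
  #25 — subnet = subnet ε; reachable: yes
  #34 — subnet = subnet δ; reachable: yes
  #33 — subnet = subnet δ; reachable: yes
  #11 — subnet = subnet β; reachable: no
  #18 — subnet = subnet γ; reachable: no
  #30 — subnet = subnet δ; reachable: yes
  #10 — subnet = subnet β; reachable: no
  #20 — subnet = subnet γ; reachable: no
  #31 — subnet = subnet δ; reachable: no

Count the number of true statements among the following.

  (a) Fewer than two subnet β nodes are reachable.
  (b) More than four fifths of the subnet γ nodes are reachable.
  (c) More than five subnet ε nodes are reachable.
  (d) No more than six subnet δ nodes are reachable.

(a) subnet β: |A| = 7, |A ∩ B| = 1; needs |A ∩ B| < 2 — true.
(b) subnet γ: |A| = 6, |A ∩ B| = 4; needs |A ∩ B| / |A| > 4/5 — false.
(c) subnet ε: |A| = 6, |A ∩ B| = 5; needs |A ∩ B| > 5 — false.
(d) subnet δ: |A| = 9, |A ∩ B| = 6; needs |A ∩ B| ≤ 6 — true.

2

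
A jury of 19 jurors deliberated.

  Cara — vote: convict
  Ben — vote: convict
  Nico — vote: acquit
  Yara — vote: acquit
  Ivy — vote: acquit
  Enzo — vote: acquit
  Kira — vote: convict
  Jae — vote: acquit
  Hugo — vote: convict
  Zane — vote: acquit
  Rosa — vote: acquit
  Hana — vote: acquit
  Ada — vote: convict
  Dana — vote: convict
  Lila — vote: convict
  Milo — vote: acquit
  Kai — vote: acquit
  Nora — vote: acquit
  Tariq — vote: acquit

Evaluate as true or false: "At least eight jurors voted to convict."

False

Truth condition: |A ∩ B| ≥ 8.
|A| = 19, |A ∩ B| = 7, |A ∖ B| = 12.
|A ∩ B| = 7, so the statement is false.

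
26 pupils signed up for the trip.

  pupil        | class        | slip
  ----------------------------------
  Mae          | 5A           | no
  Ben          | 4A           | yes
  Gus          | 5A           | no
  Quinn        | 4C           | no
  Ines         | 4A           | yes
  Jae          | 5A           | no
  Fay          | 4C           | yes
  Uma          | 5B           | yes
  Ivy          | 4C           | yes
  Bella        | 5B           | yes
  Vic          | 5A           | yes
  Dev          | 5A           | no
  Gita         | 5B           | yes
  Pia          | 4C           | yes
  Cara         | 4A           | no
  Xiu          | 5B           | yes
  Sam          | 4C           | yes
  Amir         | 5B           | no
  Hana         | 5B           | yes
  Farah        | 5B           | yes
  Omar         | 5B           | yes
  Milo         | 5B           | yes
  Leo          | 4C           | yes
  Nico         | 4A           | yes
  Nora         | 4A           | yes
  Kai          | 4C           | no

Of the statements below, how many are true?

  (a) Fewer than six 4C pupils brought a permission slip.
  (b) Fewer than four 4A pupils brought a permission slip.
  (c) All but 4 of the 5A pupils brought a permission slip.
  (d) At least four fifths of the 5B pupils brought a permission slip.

3

(a) 4C: |A| = 7, |A ∩ B| = 5; needs |A ∩ B| < 6 — true.
(b) 4A: |A| = 5, |A ∩ B| = 4; needs |A ∩ B| < 4 — false.
(c) 5A: |A| = 5, |A ∩ B| = 1; needs |A ∖ B| = 4 — true.
(d) 5B: |A| = 9, |A ∩ B| = 8; needs |A ∩ B| / |A| ≥ 4/5 — true.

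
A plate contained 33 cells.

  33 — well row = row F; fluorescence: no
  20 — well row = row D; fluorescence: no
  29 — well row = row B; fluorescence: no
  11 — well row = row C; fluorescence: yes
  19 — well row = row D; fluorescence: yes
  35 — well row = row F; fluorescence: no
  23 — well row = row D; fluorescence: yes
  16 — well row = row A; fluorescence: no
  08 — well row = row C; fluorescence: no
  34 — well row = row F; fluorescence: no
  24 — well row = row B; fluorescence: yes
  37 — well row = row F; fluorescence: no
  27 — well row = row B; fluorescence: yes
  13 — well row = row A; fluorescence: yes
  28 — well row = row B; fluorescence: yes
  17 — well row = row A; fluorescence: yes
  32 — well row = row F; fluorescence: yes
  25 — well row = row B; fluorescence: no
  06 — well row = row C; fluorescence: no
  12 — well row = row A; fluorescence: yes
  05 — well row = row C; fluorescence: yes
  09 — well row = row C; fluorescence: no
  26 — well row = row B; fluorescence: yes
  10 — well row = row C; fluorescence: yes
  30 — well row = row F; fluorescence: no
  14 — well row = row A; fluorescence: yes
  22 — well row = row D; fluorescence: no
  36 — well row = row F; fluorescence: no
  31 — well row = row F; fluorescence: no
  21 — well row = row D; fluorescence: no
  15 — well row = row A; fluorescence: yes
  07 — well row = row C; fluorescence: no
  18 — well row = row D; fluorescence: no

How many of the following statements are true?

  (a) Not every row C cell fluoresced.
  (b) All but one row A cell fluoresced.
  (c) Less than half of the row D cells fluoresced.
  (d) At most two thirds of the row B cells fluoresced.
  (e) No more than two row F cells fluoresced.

(a) row C: |A| = 7, |A ∩ B| = 3; needs A ⊄ B (|A ∖ B| ≥ 1) — true.
(b) row A: |A| = 6, |A ∩ B| = 5; needs |A ∖ B| = 1 — true.
(c) row D: |A| = 6, |A ∩ B| = 2; needs |A ∩ B| < |A ∖ B| — true.
(d) row B: |A| = 6, |A ∩ B| = 4; needs |A ∩ B| / |A| ≤ 2/3 — true.
(e) row F: |A| = 8, |A ∩ B| = 1; needs |A ∩ B| ≤ 2 — true.

5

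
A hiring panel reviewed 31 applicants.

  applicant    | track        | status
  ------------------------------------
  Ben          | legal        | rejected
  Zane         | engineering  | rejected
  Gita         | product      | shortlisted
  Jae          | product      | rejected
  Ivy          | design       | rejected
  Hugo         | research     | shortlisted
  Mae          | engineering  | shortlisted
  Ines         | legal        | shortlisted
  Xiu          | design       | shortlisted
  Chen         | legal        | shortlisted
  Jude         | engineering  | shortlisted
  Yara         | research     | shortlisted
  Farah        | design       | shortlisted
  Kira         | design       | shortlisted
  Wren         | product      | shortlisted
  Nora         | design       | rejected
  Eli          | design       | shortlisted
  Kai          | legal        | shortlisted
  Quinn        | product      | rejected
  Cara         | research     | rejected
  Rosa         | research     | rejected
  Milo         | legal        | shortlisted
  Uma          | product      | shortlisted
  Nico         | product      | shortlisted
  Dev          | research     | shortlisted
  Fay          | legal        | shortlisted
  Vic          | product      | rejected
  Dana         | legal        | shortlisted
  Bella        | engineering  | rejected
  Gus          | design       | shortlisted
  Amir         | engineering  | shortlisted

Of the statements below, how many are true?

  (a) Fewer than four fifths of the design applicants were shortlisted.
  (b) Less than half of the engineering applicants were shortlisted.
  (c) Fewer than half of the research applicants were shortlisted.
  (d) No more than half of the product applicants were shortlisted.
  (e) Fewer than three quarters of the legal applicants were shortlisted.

1

(a) design: |A| = 7, |A ∩ B| = 5; needs |A ∩ B| / |A| < 4/5 — true.
(b) engineering: |A| = 5, |A ∩ B| = 3; needs |A ∩ B| < |A ∖ B| — false.
(c) research: |A| = 5, |A ∩ B| = 3; needs |A ∩ B| < |A ∖ B| — false.
(d) product: |A| = 7, |A ∩ B| = 4; needs |A ∩ B| ≤ |A ∖ B| — false.
(e) legal: |A| = 7, |A ∩ B| = 6; needs |A ∩ B| / |A| < 3/4 — false.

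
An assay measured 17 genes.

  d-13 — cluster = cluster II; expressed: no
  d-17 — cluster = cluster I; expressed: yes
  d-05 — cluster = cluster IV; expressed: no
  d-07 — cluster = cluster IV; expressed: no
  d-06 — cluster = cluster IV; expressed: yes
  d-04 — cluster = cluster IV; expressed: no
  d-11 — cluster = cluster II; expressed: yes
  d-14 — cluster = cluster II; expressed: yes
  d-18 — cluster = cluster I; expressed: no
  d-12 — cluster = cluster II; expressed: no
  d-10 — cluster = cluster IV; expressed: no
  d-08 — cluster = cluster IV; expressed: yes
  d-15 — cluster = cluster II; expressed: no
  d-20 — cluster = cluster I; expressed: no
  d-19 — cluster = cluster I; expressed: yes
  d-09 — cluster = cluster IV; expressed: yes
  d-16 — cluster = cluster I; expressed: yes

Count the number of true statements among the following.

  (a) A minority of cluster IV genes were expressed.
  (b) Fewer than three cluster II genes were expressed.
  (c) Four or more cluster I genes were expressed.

2

(a) cluster IV: |A| = 7, |A ∩ B| = 3; needs |A ∩ B| < |A ∖ B| — true.
(b) cluster II: |A| = 5, |A ∩ B| = 2; needs |A ∩ B| < 3 — true.
(c) cluster I: |A| = 5, |A ∩ B| = 3; needs |A ∩ B| ≥ 4 — false.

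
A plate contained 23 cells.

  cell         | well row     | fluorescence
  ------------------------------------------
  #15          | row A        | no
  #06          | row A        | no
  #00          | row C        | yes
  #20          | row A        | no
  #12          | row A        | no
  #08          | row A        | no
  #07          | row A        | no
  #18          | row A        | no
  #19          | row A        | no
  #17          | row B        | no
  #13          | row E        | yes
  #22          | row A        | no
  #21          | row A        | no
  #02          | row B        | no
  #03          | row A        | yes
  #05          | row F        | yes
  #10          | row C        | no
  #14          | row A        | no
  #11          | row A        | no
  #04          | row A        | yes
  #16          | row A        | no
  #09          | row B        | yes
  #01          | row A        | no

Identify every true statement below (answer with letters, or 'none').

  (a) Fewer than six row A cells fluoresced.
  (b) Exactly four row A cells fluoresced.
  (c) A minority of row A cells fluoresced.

(a), (c)

|A| = 16, |A ∩ B| = 2, |A ∖ B| = 14.
(a) |A ∩ B| < 6: holds.
(b) |A ∩ B| = 4: fails.
(c) |A ∩ B| < |A ∖ B|: holds.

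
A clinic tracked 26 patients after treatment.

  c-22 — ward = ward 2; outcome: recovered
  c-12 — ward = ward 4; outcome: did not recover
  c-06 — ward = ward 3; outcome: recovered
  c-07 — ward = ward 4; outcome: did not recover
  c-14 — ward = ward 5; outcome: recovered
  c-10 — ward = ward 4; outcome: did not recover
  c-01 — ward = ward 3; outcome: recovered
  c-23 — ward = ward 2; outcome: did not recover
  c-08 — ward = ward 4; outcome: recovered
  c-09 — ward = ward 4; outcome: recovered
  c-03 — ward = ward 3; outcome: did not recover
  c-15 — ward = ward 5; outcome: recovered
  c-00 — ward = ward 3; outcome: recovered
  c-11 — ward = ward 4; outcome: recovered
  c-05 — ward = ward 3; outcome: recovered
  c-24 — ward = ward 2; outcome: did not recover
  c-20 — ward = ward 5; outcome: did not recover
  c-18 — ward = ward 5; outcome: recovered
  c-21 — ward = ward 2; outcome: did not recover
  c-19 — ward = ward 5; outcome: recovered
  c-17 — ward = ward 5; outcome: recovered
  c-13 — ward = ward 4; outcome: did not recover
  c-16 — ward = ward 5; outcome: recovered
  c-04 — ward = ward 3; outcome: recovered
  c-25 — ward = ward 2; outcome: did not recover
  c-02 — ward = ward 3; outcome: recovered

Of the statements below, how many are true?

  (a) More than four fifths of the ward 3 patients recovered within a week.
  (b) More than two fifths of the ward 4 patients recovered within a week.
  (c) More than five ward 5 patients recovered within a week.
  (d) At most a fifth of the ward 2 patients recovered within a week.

4

(a) ward 3: |A| = 7, |A ∩ B| = 6; needs |A ∩ B| / |A| > 4/5 — true.
(b) ward 4: |A| = 7, |A ∩ B| = 3; needs |A ∩ B| / |A| > 2/5 — true.
(c) ward 5: |A| = 7, |A ∩ B| = 6; needs |A ∩ B| > 5 — true.
(d) ward 2: |A| = 5, |A ∩ B| = 1; needs |A ∩ B| / |A| ≤ 1/5 — true.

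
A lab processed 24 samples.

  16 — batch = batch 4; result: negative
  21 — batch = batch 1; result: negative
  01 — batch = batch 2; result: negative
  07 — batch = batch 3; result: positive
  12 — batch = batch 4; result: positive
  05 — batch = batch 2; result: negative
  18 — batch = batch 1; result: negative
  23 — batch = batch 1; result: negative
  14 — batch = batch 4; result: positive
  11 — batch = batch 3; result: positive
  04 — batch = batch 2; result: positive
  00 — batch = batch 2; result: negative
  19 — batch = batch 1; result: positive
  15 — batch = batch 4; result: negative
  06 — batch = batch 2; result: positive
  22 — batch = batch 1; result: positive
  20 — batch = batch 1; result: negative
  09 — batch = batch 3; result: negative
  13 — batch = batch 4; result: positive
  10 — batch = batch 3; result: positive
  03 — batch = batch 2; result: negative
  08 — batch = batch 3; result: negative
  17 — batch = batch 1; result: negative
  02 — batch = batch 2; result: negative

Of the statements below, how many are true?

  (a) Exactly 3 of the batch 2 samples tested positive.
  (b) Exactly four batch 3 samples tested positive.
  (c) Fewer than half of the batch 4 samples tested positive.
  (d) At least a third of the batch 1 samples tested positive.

(a) batch 2: |A| = 7, |A ∩ B| = 2; needs |A ∩ B| = 3 — false.
(b) batch 3: |A| = 5, |A ∩ B| = 3; needs |A ∩ B| = 4 — false.
(c) batch 4: |A| = 5, |A ∩ B| = 3; needs |A ∩ B| < |A ∖ B| — false.
(d) batch 1: |A| = 7, |A ∩ B| = 2; needs |A ∩ B| / |A| ≥ 1/3 — false.

0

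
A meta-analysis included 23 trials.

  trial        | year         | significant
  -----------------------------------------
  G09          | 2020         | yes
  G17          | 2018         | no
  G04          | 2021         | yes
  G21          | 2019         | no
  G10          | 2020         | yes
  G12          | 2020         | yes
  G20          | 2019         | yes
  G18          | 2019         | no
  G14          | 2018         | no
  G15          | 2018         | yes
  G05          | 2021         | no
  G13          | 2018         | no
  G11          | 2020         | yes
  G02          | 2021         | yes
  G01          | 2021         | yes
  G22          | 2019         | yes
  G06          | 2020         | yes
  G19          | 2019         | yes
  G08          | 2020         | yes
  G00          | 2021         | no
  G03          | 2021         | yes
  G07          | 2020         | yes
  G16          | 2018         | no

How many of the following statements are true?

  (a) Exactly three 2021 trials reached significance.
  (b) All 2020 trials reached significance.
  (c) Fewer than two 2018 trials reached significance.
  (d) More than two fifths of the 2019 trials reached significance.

3

(a) 2021: |A| = 6, |A ∩ B| = 4; needs |A ∩ B| = 3 — false.
(b) 2020: |A| = 7, |A ∩ B| = 7; needs A ⊆ B, i.e. every element of A is in B (|A ∖ B| = 0) — true.
(c) 2018: |A| = 5, |A ∩ B| = 1; needs |A ∩ B| < 2 — true.
(d) 2019: |A| = 5, |A ∩ B| = 3; needs |A ∩ B| / |A| > 2/5 — true.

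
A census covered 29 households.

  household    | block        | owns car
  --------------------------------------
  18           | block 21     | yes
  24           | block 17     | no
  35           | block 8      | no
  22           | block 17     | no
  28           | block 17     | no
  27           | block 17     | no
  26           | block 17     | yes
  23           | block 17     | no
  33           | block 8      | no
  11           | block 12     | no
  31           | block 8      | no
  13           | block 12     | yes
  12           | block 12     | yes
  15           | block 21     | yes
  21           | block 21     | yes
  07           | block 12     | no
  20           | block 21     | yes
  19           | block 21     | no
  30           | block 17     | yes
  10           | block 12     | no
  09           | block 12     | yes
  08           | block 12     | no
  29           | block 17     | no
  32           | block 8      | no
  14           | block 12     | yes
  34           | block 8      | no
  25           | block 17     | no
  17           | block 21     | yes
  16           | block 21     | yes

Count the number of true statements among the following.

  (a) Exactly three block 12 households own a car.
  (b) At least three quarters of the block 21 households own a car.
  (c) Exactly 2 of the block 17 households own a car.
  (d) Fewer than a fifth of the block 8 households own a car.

3

(a) block 12: |A| = 8, |A ∩ B| = 4; needs |A ∩ B| = 3 — false.
(b) block 21: |A| = 7, |A ∩ B| = 6; needs |A ∩ B| / |A| ≥ 3/4 — true.
(c) block 17: |A| = 9, |A ∩ B| = 2; needs |A ∩ B| = 2 — true.
(d) block 8: |A| = 5, |A ∩ B| = 0; needs |A ∩ B| / |A| < 1/5 — true.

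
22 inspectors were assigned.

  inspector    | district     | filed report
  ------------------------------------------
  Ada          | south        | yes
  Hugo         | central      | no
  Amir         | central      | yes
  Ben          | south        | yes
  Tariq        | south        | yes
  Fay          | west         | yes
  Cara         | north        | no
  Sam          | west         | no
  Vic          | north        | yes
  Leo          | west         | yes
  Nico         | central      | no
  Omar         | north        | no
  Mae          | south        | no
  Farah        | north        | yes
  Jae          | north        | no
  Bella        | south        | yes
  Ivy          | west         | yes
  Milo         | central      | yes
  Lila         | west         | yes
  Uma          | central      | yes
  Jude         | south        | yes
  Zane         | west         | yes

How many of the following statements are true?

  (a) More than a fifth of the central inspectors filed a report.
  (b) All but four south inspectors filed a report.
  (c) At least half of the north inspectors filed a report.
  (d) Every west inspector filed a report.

(a) central: |A| = 5, |A ∩ B| = 3; needs |A ∩ B| / |A| > 1/5 — true.
(b) south: |A| = 6, |A ∩ B| = 5; needs |A ∖ B| = 4 — false.
(c) north: |A| = 5, |A ∩ B| = 2; needs |A ∩ B| ≥ |A ∖ B| — false.
(d) west: |A| = 6, |A ∩ B| = 5; needs A ⊆ B, i.e. every element of A is in B (|A ∖ B| = 0) — false.

1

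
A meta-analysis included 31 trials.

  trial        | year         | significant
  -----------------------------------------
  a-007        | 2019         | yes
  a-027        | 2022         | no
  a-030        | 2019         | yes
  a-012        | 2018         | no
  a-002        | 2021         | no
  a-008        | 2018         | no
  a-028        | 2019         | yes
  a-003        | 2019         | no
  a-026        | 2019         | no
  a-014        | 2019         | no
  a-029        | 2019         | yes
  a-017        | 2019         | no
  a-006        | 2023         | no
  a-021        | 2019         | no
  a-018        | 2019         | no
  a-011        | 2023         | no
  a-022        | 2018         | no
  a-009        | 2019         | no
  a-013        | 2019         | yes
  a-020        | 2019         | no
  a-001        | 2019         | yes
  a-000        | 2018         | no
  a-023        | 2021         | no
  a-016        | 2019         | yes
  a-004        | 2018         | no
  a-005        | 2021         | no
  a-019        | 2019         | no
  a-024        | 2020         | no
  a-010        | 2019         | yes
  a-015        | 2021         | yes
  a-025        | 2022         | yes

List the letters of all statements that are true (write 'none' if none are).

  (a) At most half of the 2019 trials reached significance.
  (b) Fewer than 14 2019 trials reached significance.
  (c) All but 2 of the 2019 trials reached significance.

(a), (b)

|A| = 17, |A ∩ B| = 8, |A ∖ B| = 9.
(a) |A ∩ B| ≤ |A ∖ B|: holds.
(b) |A ∩ B| < 14: holds.
(c) |A ∖ B| = 2: fails.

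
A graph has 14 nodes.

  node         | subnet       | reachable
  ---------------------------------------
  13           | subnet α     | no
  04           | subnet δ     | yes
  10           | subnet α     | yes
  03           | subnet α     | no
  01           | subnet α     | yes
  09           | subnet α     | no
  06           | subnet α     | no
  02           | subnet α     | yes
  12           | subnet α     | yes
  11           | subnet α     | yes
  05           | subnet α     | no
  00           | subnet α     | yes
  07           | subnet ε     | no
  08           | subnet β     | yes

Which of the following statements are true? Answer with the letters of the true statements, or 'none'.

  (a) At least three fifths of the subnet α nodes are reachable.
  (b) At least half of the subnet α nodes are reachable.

|A| = 11, |A ∩ B| = 6, |A ∖ B| = 5.
(a) |A ∩ B| / |A| ≥ 3/5: fails.
(b) |A ∩ B| ≥ |A ∖ B|: holds.

(b)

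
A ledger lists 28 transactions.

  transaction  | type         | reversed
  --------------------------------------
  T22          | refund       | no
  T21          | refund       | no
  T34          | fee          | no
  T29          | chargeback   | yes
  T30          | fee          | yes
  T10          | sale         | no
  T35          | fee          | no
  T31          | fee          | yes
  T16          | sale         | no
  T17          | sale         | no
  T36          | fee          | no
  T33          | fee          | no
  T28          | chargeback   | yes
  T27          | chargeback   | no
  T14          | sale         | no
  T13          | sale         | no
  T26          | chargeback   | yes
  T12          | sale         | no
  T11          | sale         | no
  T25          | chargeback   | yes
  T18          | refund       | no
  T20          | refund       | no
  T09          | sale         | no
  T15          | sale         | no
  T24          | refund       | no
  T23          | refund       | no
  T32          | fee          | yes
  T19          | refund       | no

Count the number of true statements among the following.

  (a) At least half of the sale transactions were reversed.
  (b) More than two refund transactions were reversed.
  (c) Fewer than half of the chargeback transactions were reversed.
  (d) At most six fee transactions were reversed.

1

(a) sale: |A| = 9, |A ∩ B| = 0; needs |A ∩ B| ≥ |A ∖ B| — false.
(b) refund: |A| = 7, |A ∩ B| = 0; needs |A ∩ B| > 2 — false.
(c) chargeback: |A| = 5, |A ∩ B| = 4; needs |A ∩ B| < |A ∖ B| — false.
(d) fee: |A| = 7, |A ∩ B| = 3; needs |A ∩ B| ≤ 6 — true.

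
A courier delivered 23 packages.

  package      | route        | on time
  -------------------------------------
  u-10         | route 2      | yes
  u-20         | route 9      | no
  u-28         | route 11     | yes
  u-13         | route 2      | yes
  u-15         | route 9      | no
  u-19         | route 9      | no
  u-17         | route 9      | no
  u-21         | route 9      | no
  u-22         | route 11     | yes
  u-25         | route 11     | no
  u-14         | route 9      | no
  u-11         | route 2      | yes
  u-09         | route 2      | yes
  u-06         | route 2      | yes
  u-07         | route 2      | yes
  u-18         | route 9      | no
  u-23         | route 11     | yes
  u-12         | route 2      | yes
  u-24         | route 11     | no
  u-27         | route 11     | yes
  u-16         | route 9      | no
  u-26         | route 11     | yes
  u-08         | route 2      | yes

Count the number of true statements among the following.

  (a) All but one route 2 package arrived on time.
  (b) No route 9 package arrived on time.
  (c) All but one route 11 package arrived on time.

(a) route 2: |A| = 8, |A ∩ B| = 8; needs |A ∖ B| = 1 — false.
(b) route 9: |A| = 8, |A ∩ B| = 0; needs A ∩ B = ∅ (|A ∩ B| = 0) — true.
(c) route 11: |A| = 7, |A ∩ B| = 5; needs |A ∖ B| = 1 — false.

1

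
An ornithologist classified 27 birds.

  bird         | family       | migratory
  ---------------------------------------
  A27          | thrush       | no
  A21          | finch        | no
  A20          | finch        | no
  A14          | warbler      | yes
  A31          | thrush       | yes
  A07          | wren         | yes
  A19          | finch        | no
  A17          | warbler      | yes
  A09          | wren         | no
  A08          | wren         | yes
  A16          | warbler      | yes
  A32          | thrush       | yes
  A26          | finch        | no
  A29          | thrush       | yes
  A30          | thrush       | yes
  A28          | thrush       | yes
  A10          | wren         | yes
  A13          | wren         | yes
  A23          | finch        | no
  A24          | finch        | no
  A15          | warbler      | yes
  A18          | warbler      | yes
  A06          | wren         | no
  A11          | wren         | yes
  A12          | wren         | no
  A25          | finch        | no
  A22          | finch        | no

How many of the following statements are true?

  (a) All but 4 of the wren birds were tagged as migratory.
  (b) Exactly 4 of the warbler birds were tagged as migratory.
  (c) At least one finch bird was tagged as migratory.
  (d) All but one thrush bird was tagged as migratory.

1

(a) wren: |A| = 8, |A ∩ B| = 5; needs |A ∖ B| = 4 — false.
(b) warbler: |A| = 5, |A ∩ B| = 5; needs |A ∩ B| = 4 — false.
(c) finch: |A| = 8, |A ∩ B| = 0; needs A ∩ B ≠ ∅ (|A ∩ B| ≥ 1) — false.
(d) thrush: |A| = 6, |A ∩ B| = 5; needs |A ∖ B| = 1 — true.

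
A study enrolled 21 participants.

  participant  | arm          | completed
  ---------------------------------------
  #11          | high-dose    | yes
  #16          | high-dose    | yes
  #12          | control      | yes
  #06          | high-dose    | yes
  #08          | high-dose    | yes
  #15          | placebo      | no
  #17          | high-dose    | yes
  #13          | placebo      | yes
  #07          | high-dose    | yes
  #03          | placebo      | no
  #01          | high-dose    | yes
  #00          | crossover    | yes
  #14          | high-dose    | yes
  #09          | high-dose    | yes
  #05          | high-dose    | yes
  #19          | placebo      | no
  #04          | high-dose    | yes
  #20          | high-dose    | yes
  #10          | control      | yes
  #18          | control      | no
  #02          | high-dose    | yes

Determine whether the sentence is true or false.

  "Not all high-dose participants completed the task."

'Not all high-dose participants completed the task' holds iff A ⊄ B (|A ∖ B| ≥ 1).
A (the restrictor) = {#11, #16, #06, #08, #17, #07, #01, #14, #09, #05, #04, #20, #02}, |A| = 13.
A ∖ B = {}, so |A ∖ B| = 0.
So the statement is false.

False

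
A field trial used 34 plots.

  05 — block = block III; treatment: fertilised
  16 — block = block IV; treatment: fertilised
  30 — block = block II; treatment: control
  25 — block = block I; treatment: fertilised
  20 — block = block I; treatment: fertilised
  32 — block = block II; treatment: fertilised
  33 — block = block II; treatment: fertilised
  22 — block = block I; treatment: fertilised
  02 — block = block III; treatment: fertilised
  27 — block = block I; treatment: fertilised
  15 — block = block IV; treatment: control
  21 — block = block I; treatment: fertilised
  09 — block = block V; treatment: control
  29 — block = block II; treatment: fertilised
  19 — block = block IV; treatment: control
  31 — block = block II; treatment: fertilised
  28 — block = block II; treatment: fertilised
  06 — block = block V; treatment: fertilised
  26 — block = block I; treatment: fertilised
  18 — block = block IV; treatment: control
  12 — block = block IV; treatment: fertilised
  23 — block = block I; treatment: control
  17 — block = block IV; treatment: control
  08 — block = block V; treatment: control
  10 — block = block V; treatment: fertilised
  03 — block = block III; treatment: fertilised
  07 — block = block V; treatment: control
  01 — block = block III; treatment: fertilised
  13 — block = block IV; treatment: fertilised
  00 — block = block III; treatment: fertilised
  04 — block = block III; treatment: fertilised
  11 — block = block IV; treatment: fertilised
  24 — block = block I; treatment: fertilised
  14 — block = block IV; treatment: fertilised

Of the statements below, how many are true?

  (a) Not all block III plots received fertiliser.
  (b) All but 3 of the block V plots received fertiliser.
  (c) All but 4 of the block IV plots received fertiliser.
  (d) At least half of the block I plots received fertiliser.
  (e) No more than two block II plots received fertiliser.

3

(a) block III: |A| = 6, |A ∩ B| = 6; needs A ⊄ B (|A ∖ B| ≥ 1) — false.
(b) block V: |A| = 5, |A ∩ B| = 2; needs |A ∖ B| = 3 — true.
(c) block IV: |A| = 9, |A ∩ B| = 5; needs |A ∖ B| = 4 — true.
(d) block I: |A| = 8, |A ∩ B| = 7; needs |A ∩ B| ≥ |A ∖ B| — true.
(e) block II: |A| = 6, |A ∩ B| = 5; needs |A ∩ B| ≤ 2 — false.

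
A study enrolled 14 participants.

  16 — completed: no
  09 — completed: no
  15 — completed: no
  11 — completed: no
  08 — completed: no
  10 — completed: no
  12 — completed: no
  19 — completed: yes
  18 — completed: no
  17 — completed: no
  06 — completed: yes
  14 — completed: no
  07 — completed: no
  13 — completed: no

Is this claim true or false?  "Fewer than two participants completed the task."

False

The determiner here denotes the relation: |A ∩ B| < 2.
A (the restrictor) = {16, 09, 15, 11, 08, 10, 12, 19, 18, 17, 06, 14, 07, 13}, |A| = 14.
A ∩ B = {19, 06}, so |A ∩ B| = 2.
|A ∩ B| = 2, so the statement is false.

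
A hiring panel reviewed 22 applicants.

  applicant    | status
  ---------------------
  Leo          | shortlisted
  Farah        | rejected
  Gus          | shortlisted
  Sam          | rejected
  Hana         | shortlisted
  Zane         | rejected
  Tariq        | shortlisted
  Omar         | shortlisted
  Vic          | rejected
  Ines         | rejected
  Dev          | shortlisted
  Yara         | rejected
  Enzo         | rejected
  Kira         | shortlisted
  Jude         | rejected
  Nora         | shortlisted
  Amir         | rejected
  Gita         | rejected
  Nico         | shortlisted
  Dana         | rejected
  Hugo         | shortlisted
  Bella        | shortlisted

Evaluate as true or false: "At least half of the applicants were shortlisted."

'At least half of the applicants were shortlisted' holds iff |A ∩ B| ≥ |A ∖ B|.
|A| = 22, |A ∩ B| = 11, |A ∖ B| = 11.
11 = 11, so the statement is true.

True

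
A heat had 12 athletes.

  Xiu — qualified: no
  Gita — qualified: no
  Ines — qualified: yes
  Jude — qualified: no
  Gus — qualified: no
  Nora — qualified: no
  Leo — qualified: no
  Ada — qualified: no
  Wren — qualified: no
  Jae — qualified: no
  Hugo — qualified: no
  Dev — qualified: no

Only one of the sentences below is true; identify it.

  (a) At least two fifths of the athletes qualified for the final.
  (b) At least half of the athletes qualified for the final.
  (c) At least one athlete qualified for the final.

|A| = 12, |A ∩ B| = 1, |A ∖ B| = 11.
(a) requires |A ∩ B| / |A| ≥ 2/5: false.
(b) requires |A ∩ B| ≥ |A ∖ B|: false.
(c) requires A ∩ B ≠ ∅ (|A ∩ B| ≥ 1): true.

(c)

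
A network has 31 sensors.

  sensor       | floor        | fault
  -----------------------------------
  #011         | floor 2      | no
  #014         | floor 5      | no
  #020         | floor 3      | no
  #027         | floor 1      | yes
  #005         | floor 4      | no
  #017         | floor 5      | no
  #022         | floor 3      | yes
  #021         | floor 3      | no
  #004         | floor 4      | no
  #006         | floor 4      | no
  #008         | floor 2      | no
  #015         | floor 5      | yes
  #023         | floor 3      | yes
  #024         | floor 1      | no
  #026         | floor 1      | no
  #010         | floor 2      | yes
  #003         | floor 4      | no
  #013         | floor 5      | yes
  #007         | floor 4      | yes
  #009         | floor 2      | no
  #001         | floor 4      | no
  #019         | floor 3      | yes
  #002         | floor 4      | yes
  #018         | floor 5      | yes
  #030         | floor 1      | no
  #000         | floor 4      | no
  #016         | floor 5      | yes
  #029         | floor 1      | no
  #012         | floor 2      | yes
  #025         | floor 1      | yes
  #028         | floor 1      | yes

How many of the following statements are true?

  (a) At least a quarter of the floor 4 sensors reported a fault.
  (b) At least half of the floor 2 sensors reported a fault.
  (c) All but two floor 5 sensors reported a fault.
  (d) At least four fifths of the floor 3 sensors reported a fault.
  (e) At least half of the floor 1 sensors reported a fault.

(a) floor 4: |A| = 8, |A ∩ B| = 2; needs |A ∩ B| / |A| ≥ 1/4 — true.
(b) floor 2: |A| = 5, |A ∩ B| = 2; needs |A ∩ B| ≥ |A ∖ B| — false.
(c) floor 5: |A| = 6, |A ∩ B| = 4; needs |A ∖ B| = 2 — true.
(d) floor 3: |A| = 5, |A ∩ B| = 3; needs |A ∩ B| / |A| ≥ 4/5 — false.
(e) floor 1: |A| = 7, |A ∩ B| = 3; needs |A ∩ B| ≥ |A ∖ B| — false.

2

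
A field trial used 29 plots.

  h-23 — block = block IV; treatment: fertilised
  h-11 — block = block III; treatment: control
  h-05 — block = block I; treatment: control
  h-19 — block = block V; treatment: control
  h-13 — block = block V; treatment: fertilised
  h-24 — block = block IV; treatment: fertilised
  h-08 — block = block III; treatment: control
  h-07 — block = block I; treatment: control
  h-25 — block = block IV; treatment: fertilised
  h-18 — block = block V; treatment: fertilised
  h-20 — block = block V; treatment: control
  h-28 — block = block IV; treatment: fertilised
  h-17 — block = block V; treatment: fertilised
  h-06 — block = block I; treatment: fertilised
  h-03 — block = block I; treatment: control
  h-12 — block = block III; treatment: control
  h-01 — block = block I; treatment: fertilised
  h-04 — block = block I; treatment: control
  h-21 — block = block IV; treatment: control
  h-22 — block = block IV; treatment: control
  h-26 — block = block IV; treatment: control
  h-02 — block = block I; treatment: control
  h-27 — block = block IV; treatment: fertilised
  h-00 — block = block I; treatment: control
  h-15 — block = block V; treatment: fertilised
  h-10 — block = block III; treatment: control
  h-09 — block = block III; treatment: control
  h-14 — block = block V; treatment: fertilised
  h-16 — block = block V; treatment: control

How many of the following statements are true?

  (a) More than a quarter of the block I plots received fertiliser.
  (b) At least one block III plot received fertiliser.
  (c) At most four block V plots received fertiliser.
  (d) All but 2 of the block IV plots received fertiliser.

0

(a) block I: |A| = 8, |A ∩ B| = 2; needs |A ∩ B| / |A| > 1/4 — false.
(b) block III: |A| = 5, |A ∩ B| = 0; needs A ∩ B ≠ ∅ (|A ∩ B| ≥ 1) — false.
(c) block V: |A| = 8, |A ∩ B| = 5; needs |A ∩ B| ≤ 4 — false.
(d) block IV: |A| = 8, |A ∩ B| = 5; needs |A ∖ B| = 2 — false.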